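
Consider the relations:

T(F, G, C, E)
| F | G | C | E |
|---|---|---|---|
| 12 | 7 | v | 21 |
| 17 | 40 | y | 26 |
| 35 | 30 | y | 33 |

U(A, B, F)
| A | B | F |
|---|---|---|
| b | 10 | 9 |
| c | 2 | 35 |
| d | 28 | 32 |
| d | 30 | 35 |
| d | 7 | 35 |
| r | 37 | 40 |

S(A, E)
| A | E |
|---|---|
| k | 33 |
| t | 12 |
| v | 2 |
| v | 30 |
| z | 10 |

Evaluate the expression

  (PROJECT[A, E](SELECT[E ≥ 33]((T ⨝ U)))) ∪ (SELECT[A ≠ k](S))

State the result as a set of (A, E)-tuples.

{(c, 33), (d, 33), (t, 12), (v, 2), (v, 30), (z, 10)}

Joining T and U on F yields {(35, 30, y, 33, c, 2), (35, 30, y, 33, d, 30), (35, 30, y, 33, d, 7)}.
σ[E ≥ 33]: keep tuples satisfying E ≥ 33 → {(35, 30, y, 33, c, 2), (35, 30, y, 33, d, 30), (35, 30, y, 33, d, 7)}
Keep only column(s) A, E (1 duplicate(s) eliminated): {(c, 33), (d, 33)}
σ[A ≠ k]: keep tuples satisfying A ≠ k → {(t, 12), (v, 2), (v, 30), (z, 10)}
Set union of the two operands is {(c, 33), (d, 33), (t, 12), (v, 2), (v, 30), (z, 10)}.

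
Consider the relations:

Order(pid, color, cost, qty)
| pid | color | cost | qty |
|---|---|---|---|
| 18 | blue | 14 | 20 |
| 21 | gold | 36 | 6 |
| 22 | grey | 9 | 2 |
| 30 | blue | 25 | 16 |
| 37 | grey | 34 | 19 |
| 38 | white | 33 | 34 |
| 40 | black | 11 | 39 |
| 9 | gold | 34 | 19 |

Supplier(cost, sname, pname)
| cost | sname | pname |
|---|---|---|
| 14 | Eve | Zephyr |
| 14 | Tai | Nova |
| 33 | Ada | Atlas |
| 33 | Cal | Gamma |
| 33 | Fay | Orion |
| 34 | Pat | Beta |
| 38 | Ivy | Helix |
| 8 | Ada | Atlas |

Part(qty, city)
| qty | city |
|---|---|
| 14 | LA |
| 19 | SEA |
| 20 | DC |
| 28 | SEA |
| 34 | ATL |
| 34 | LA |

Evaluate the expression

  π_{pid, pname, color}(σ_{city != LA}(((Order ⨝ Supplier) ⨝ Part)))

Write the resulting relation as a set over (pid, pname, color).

Joining Order and Supplier on cost yields {(18, blue, 14, 20, Eve, Zephyr), (18, blue, 14, 20, Tai, Nova), (37, grey, 34, 19, Pat, Beta), (38, white, 33, 34, Ada, Atlas), (38, white, 33, 34, Cal, Gamma), (38, white, 33, 34, Fay, Orion), (9, gold, 34, 19, Pat, Beta)}.
Joining (Order ⨝ Supplier) and Part on qty yields {(18, blue, 14, 20, Eve, Zephyr, DC), (18, blue, 14, 20, Tai, Nova, DC), (37, grey, 34, 19, Pat, Beta, SEA), (38, white, 33, 34, Ada, Atlas, ATL), (38, white, 33, 34, Ada, Atlas, LA), (38, white, 33, 34, Cal, Gamma, ATL), (38, white, 33, 34, Cal, Gamma, LA), (38, white, 33, 34, Fay, Orion, ATL), (38, white, 33, 34, Fay, Orion, LA), (9, gold, 34, 19, Pat, Beta, SEA)}.
σ[city != LA]: keep tuples satisfying city != LA → {(18, blue, 14, 20, Eve, Zephyr, DC), (18, blue, 14, 20, Tai, Nova, DC), (37, grey, 34, 19, Pat, Beta, SEA), (38, white, 33, 34, Ada, Atlas, ATL), (38, white, 33, 34, Cal, Gamma, ATL), (38, white, 33, 34, Fay, Orion, ATL), (9, gold, 34, 19, Pat, Beta, SEA)}
π_{pid, pname, color} gives {(18, Nova, blue), (18, Zephyr, blue), (37, Beta, grey), (38, Atlas, white), (38, Gamma, white), (38, Orion, white), (9, Beta, gold)}.

{(18, Nova, blue), (18, Zephyr, blue), (37, Beta, grey), (38, Atlas, white), (38, Gamma, white), (38, Orion, white), (9, Beta, gold)}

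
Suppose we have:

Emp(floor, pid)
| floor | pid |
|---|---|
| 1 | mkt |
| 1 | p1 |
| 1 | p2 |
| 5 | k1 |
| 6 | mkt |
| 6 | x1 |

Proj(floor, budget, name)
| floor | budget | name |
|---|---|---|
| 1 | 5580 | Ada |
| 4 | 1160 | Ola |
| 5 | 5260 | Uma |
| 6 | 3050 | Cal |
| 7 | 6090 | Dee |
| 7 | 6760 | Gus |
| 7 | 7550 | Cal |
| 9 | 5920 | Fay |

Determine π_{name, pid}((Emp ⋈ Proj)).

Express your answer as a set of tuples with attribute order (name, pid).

{(Ada, mkt), (Ada, p1), (Ada, p2), (Cal, mkt), (Cal, x1), (Uma, k1)}

Joining Emp and Proj on floor yields {(1, mkt, 5580, Ada), (1, p1, 5580, Ada), (1, p2, 5580, Ada), (5, k1, 5260, Uma), (6, mkt, 3050, Cal), (6, x1, 3050, Cal)}.
Keep only column(s) name, pid: {(Ada, mkt), (Ada, p1), (Ada, p2), (Cal, mkt), (Cal, x1), (Uma, k1)}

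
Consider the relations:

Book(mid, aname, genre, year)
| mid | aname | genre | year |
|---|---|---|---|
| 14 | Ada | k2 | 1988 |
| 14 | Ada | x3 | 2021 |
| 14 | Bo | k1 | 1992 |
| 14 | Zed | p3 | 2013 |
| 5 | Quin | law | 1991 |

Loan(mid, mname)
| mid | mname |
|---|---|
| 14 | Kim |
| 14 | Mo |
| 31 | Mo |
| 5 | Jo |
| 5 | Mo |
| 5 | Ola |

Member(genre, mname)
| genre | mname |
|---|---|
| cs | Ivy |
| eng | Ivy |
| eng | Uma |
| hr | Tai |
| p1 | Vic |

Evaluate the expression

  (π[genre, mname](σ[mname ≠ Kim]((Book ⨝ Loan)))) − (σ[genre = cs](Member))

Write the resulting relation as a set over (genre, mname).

{(k1, Mo), (k2, Mo), (law, Jo), (law, Mo), (law, Ola), (p3, Mo), (x3, Mo)}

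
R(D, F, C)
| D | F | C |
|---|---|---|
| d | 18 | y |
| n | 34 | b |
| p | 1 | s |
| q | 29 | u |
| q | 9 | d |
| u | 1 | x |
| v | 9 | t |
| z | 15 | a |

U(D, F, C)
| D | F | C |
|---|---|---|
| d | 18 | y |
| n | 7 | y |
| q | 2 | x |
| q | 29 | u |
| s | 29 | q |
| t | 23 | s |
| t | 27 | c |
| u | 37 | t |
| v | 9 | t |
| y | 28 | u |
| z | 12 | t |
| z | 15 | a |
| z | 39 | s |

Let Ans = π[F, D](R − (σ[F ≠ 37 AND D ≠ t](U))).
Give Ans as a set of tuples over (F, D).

{(1, p), (1, u), (34, n), (9, q)}

σ[F ≠ 37 AND D ≠ t]: keep tuples satisfying F ≠ 37 AND D ≠ t → {(d, 18, y), (n, 7, y), (q, 2, x), (q, 29, u), (s, 29, q), (v, 9, t), (y, 28, u), (z, 12, t), (z, 15, a), (z, 39, s)}
Taking the difference: {(n, 34, b), (p, 1, s), (q, 9, d), (u, 1, x)}
π_{F, D} gives {(1, p), (1, u), (34, n), (9, q)}.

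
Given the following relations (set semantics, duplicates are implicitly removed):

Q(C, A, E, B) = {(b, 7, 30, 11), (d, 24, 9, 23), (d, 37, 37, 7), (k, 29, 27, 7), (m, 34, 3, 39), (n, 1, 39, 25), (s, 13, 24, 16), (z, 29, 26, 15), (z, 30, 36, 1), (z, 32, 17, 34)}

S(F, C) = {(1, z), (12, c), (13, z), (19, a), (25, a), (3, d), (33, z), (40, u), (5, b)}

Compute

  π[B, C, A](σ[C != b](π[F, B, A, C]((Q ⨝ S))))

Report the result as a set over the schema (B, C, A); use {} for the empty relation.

{(1, z, 30), (15, z, 29), (23, d, 24), (34, z, 32), (7, d, 37)}

Joining Q and S on C yields {(b, 7, 30, 11, 5), (d, 24, 9, 23, 3), (d, 37, 37, 7, 3), (z, 29, 26, 15, 1), (z, 29, 26, 15, 13), (z, 29, 26, 15, 33), (z, 30, 36, 1, 1), (z, 30, 36, 1, 13), (z, 30, 36, 1, 33), (z, 32, 17, 34, 1), (z, 32, 17, 34, 13), (z, 32, 17, 34, 33)}.
π[F, B, A, C]: project onto (F, B, A, C) → {(1, 1, 30, z), (1, 15, 29, z), (1, 34, 32, z), (13, 1, 30, z), (13, 15, 29, z), (13, 34, 32, z), (3, 23, 24, d), (3, 7, 37, d), (33, 1, 30, z), (33, 15, 29, z), (33, 34, 32, z), (5, 11, 7, b)}
Apply σ_{C != b}; surviving tuples: {(1, 1, 30, z), (1, 15, 29, z), (1, 34, 32, z), (13, 1, 30, z), (13, 15, 29, z), (13, 34, 32, z), (3, 23, 24, d), (3, 7, 37, d), (33, 1, 30, z), (33, 15, 29, z), (33, 34, 32, z)}
π[B, C, A]: project onto (B, C, A) (6 duplicate(s) eliminated) → {(1, z, 30), (15, z, 29), (23, d, 24), (34, z, 32), (7, d, 37)}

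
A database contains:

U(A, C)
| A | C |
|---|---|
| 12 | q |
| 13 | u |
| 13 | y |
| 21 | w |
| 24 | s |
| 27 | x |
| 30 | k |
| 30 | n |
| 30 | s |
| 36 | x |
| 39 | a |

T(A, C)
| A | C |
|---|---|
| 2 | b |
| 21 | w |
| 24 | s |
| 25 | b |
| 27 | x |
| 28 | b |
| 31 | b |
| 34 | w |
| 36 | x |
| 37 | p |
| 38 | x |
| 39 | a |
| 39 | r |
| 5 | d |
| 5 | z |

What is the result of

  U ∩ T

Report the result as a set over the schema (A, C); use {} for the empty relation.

{(21, w), (24, s), (27, x), (36, x), (39, a)}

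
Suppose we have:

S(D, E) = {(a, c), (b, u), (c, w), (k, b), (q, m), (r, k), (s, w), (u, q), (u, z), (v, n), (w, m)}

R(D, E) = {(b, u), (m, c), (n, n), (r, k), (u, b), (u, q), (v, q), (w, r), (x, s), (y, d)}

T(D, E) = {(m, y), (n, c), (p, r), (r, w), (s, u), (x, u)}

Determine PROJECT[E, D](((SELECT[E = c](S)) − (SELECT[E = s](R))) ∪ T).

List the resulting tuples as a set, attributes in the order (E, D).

{(c, a), (c, n), (r, p), (u, s), (u, x), (w, r), (y, m)}

Filtering on E = c leaves {(a, c)}.
Filtering on E = s leaves {(x, s)}.
Set difference of the two operands is {(a, c)}.
Set union of the two operands is {(a, c), (m, y), (n, c), (p, r), (r, w), (s, u), (x, u)}.
Projecting to E, D: {(c, a), (c, n), (r, p), (u, s), (u, x), (w, r), (y, m)}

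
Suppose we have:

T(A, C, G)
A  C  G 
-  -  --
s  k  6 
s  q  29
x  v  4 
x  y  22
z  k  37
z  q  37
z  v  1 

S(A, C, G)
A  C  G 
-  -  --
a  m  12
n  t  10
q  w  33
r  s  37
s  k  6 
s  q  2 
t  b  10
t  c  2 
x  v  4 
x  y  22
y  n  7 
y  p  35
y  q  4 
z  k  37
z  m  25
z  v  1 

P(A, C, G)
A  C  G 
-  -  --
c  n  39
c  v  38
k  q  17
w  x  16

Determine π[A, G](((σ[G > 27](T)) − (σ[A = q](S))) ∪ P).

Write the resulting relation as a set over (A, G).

{(c, 38), (c, 39), (k, 17), (s, 29), (w, 16), (z, 37)}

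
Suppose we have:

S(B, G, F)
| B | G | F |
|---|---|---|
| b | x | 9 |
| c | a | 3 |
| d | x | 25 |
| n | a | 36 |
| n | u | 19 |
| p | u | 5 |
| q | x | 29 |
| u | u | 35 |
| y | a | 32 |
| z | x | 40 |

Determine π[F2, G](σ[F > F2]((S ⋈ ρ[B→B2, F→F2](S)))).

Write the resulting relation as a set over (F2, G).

ρ[B→B2, F→F2]: schema becomes (B2, G, F2); tuples unchanged.
Natural join on G: {(b, x, 9, b, 9), (b, x, 9, d, 25), (b, x, 9, q, 29), (b, x, 9, z, 40), (c, a, 3, c, 3), (c, a, 3, n, 36), (c, a, 3, y, 32), (d, x, 25, b, 9), (d, x, 25, d, 25), (d, x, 25, q, 29), (d, x, 25, z, 40), (n, a, 36, c, 3), (n, a, 36, n, 36), (n, a, 36, y, 32), (n, u, 19, n, 19), (n, u, 19, p, 5), (n, u, 19, u, 35), (p, u, 5, n, 19), (p, u, 5, p, 5), (p, u, 5, u, 35), (q, x, 29, b, 9), (q, x, 29, d, 25), (q, x, 29, q, 29), (q, x, 29, z, 40), (u, u, 35, n, 19), (u, u, 35, p, 5), (u, u, 35, u, 35), (y, a, 32, c, 3), (y, a, 32, n, 36), (y, a, 32, y, 32), (z, x, 40, b, 9), (z, x, 40, d, 25), (z, x, 40, q, 29), (z, x, 40, z, 40)}
Apply σ_{F > F2}; surviving tuples: {(d, x, 25, b, 9), (n, a, 36, c, 3), (n, a, 36, y, 32), (n, u, 19, p, 5), (q, x, 29, b, 9), (q, x, 29, d, 25), (u, u, 35, n, 19), (u, u, 35, p, 5), (y, a, 32, c, 3), (z, x, 40, b, 9), (z, x, 40, d, 25), (z, x, 40, q, 29)}
Keep only column(s) F2, G (5 duplicate(s) eliminated): {(19, u), (25, x), (29, x), (3, a), (32, a), (5, u), (9, x)}

{(19, u), (25, x), (29, x), (3, a), (32, a), (5, u), (9, x)}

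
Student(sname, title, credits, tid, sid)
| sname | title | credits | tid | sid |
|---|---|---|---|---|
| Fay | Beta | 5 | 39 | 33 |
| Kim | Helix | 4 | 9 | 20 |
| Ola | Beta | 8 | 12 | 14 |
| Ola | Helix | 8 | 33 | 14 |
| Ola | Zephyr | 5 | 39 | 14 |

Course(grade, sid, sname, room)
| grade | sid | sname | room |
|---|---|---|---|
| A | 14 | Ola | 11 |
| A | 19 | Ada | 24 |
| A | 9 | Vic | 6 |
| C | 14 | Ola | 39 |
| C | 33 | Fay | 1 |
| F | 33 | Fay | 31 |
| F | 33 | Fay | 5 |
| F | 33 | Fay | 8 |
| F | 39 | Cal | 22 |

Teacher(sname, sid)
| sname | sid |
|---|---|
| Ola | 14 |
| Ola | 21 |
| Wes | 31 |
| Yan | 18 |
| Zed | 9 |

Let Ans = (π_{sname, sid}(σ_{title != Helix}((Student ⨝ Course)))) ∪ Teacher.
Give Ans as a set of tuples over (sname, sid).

Joining Student and Course on sname, sid yields {(Fay, Beta, 5, 39, 33, C, 1), (Fay, Beta, 5, 39, 33, F, 31), (Fay, Beta, 5, 39, 33, F, 5), (Fay, Beta, 5, 39, 33, F, 8), (Ola, Beta, 8, 12, 14, A, 11), (Ola, Beta, 8, 12, 14, C, 39), (Ola, Helix, 8, 33, 14, A, 11), (Ola, Helix, 8, 33, 14, C, 39), (Ola, Zephyr, 5, 39, 14, A, 11), (Ola, Zephyr, 5, 39, 14, C, 39)}.
σ[title != Helix]: keep tuples satisfying title != Helix → {(Fay, Beta, 5, 39, 33, C, 1), (Fay, Beta, 5, 39, 33, F, 31), (Fay, Beta, 5, 39, 33, F, 5), (Fay, Beta, 5, 39, 33, F, 8), (Ola, Beta, 8, 12, 14, A, 11), (Ola, Beta, 8, 12, 14, C, 39), (Ola, Zephyr, 5, 39, 14, A, 11), (Ola, Zephyr, 5, 39, 14, C, 39)}
π_{sname, sid} gives {(Fay, 33), (Ola, 14)} (6 duplicate(s) eliminated).
Set union of the two operands is {(Fay, 33), (Ola, 14), (Ola, 21), (Wes, 31), (Yan, 18), (Zed, 9)}.

{(Fay, 33), (Ola, 14), (Ola, 21), (Wes, 31), (Yan, 18), (Zed, 9)}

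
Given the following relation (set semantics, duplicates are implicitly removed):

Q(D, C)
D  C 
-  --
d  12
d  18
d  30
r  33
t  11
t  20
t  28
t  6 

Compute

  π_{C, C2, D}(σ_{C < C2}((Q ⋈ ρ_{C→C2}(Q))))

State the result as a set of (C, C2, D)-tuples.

{(11, 20, t), (11, 28, t), (12, 18, d), (12, 30, d), (18, 30, d), (20, 28, t), (6, 11, t), (6, 20, t), (6, 28, t)}

ρ[C→C2]: schema becomes (D, C2); tuples unchanged.
Joining Q and ρ_{C→C2}(Q) on D yields {(d, 12, 12), (d, 12, 18), (d, 12, 30), (d, 18, 12), (d, 18, 18), (d, 18, 30), (d, 30, 12), (d, 30, 18), (d, 30, 30), (r, 33, 33), (t, 11, 11), (t, 11, 20), (t, 11, 28), (t, 11, 6), (t, 20, 11), (t, 20, 20), (t, 20, 28), (t, 20, 6), (t, 28, 11), (t, 28, 20), (t, 28, 28), (t, 28, 6), (t, 6, 11), (t, 6, 20), (t, 6, 28), (t, 6, 6)}.
Filtering on C < C2 leaves {(d, 12, 18), (d, 12, 30), (d, 18, 30), (t, 11, 20), (t, 11, 28), (t, 20, 28), (t, 6, 11), (t, 6, 20), (t, 6, 28)}.
π[C, C2, D]: project onto (C, C2, D) → {(11, 20, t), (11, 28, t), (12, 18, d), (12, 30, d), (18, 30, d), (20, 28, t), (6, 11, t), (6, 20, t), (6, 28, t)}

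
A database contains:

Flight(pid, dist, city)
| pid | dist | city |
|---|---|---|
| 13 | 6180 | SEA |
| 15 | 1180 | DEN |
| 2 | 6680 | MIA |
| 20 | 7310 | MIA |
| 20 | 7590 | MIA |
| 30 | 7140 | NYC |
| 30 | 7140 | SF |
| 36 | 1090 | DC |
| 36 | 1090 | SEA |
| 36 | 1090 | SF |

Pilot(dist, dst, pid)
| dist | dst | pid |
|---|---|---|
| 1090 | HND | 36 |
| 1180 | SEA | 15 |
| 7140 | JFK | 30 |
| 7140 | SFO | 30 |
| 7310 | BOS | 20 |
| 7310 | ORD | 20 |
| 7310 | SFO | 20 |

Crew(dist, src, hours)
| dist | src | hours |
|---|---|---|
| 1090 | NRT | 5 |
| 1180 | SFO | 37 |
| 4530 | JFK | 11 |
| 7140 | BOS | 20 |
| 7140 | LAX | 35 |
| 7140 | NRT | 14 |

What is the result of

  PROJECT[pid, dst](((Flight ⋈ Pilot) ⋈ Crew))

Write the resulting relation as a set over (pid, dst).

Flight ⋈ Pilot (natural join on pid, dist): {(15, 1180, DEN, SEA), (20, 7310, MIA, BOS), (20, 7310, MIA, ORD), (20, 7310, MIA, SFO), (30, 7140, NYC, JFK), (30, 7140, NYC, SFO), (30, 7140, SF, JFK), (30, 7140, SF, SFO), (36, 1090, DC, HND), (36, 1090, SEA, HND), (36, 1090, SF, HND)}
(Flight ⋈ Pilot) ⋈ Crew (natural join on dist): {(15, 1180, DEN, SEA, SFO, 37), (30, 7140, NYC, JFK, BOS, 20), (30, 7140, NYC, JFK, LAX, 35), (30, 7140, NYC, JFK, NRT, 14), (30, 7140, NYC, SFO, BOS, 20), (30, 7140, NYC, SFO, LAX, 35), (30, 7140, NYC, SFO, NRT, 14), (30, 7140, SF, JFK, BOS, 20), (30, 7140, SF, JFK, LAX, 35), (30, 7140, SF, JFK, NRT, 14), (30, 7140, SF, SFO, BOS, 20), (30, 7140, SF, SFO, LAX, 35), (30, 7140, SF, SFO, NRT, 14), (36, 1090, DC, HND, NRT, 5), (36, 1090, SEA, HND, NRT, 5), (36, 1090, SF, HND, NRT, 5)}
π_{pid, dst} gives {(15, SEA), (30, JFK), (30, SFO), (36, HND)} (12 duplicate(s) eliminated).

{(15, SEA), (30, JFK), (30, SFO), (36, HND)}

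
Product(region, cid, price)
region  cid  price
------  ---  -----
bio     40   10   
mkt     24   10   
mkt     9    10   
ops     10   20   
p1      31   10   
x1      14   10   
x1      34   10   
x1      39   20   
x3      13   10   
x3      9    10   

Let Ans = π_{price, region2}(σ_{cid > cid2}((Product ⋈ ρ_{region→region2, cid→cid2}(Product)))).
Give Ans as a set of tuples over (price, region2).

ρ[region→region2, cid→cid2]: schema becomes (region2, cid2, price); tuples unchanged.
Joining Product and ρ_{region→region2, cid→cid2}(Product) on price yields {(bio, 40, 10, bio, 40), (bio, 40, 10, mkt, 24), (bio, 40, 10, mkt, 9), (bio, 40, 10, p1, 31), (bio, 40, 10, x1, 14), (bio, 40, 10, x1, 34), (bio, 40, 10, x3, 13), (bio, 40, 10, x3, 9), (mkt, 24, 10, bio, 40), (mkt, 24, 10, mkt, 24), (mkt, 24, 10, mkt, 9), (mkt, 24, 10, p1, 31), (mkt, 24, 10, x1, 14), (mkt, 24, 10, x1, 34), (mkt, 24, 10, x3, 13), (mkt, 24, 10, x3, 9), (mkt, 9, 10, bio, 40), (mkt, 9, 10, mkt, 24), (mkt, 9, 10, mkt, 9), (mkt, 9, 10, p1, 31), (mkt, 9, 10, x1, 14), (mkt, 9, 10, x1, 34), (mkt, 9, 10, x3, 13), (mkt, 9, 10, x3, 9), (ops, 10, 20, ops, 10), (ops, 10, 20, x1, 39), (p1, 31, 10, bio, 40), (p1, 31, 10, mkt, 24), (p1, 31, 10, mkt, 9), (p1, 31, 10, p1, 31), (p1, 31, 10, x1, 14), (p1, 31, 10, x1, 34), (p1, 31, 10, x3, 13), (p1, 31, 10, x3, 9), (x1, 14, 10, bio, 40), (x1, 14, 10, mkt, 24), (x1, 14, 10, mkt, 9), (x1, 14, 10, p1, 31), (x1, 14, 10, x1, 14), (x1, 14, 10, x1, 34), (x1, 14, 10, x3, 13), (x1, 14, 10, x3, 9), (x1, 34, 10, bio, 40), (x1, 34, 10, mkt, 24), (x1, 34, 10, mkt, 9), (x1, 34, 10, p1, 31), (x1, 34, 10, x1, 14), (x1, 34, 10, x1, 34), (x1, 34, 10, x3, 13), (x1, 34, 10, x3, 9), (x1, 39, 20, ops, 10), (x1, 39, 20, x1, 39), (x3, 13, 10, bio, 40), (x3, 13, 10, mkt, 24), (x3, 13, 10, mkt, 9), (x3, 13, 10, p1, 31), (x3, 13, 10, x1, 14), (x3, 13, 10, x1, 34), (x3, 13, 10, x3, 13), (x3, 13, 10, x3, 9), (x3, 9, 10, bio, 40), (x3, 9, 10, mkt, 24), (x3, 9, 10, mkt, 9), (x3, 9, 10, p1, 31), (x3, 9, 10, x1, 14), (x3, 9, 10, x1, 34), (x3, 9, 10, x3, 13), (x3, 9, 10, x3, 9)}.
Filtering on cid > cid2 leaves {(bio, 40, 10, mkt, 24), (bio, 40, 10, mkt, 9), (bio, 40, 10, p1, 31), (bio, 40, 10, x1, 14), (bio, 40, 10, x1, 34), (bio, 40, 10, x3, 13), (bio, 40, 10, x3, 9), (mkt, 24, 10, mkt, 9), (mkt, 24, 10, x1, 14), (mkt, 24, 10, x3, 13), (mkt, 24, 10, x3, 9), (p1, 31, 10, mkt, 24), (p1, 31, 10, mkt, 9), (p1, 31, 10, x1, 14), (p1, 31, 10, x3, 13), (p1, 31, 10, x3, 9), (x1, 14, 10, mkt, 9), (x1, 14, 10, x3, 13), (x1, 14, 10, x3, 9), (x1, 34, 10, mkt, 24), (x1, 34, 10, mkt, 9), (x1, 34, 10, p1, 31), (x1, 34, 10, x1, 14), (x1, 34, 10, x3, 13), (x1, 34, 10, x3, 9), (x1, 39, 20, ops, 10), (x3, 13, 10, mkt, 9), (x3, 13, 10, x3, 9)}.
π_{price, region2} gives {(10, mkt), (10, p1), (10, x1), (10, x3), (20, ops)} (23 duplicate(s) eliminated).

{(10, mkt), (10, p1), (10, x1), (10, x3), (20, ops)}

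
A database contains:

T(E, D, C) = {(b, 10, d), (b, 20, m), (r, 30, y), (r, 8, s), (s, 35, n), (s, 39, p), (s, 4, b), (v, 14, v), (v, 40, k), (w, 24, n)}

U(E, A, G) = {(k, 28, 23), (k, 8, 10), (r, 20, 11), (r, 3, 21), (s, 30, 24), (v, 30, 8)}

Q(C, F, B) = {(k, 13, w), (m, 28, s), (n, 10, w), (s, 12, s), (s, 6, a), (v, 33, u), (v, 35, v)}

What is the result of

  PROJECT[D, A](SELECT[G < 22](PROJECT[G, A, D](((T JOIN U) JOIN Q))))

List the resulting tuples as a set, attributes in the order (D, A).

{(14, 30), (40, 30), (8, 20), (8, 3)}

T ⋈ U (natural join on E): {(r, 30, y, 20, 11), (r, 30, y, 3, 21), (r, 8, s, 20, 11), (r, 8, s, 3, 21), (s, 35, n, 30, 24), (s, 39, p, 30, 24), (s, 4, b, 30, 24), (v, 14, v, 30, 8), (v, 40, k, 30, 8)}
(T JOIN U) ⋈ Q (natural join on C): {(r, 8, s, 20, 11, 12, s), (r, 8, s, 20, 11, 6, a), (r, 8, s, 3, 21, 12, s), (r, 8, s, 3, 21, 6, a), (s, 35, n, 30, 24, 10, w), (v, 14, v, 30, 8, 33, u), (v, 14, v, 30, 8, 35, v), (v, 40, k, 30, 8, 13, w)}
Projecting to G, A, D (3 duplicate(s) eliminated): {(11, 20, 8), (21, 3, 8), (24, 30, 35), (8, 30, 14), (8, 30, 40)}
σ[G < 22]: keep tuples satisfying G < 22 → {(11, 20, 8), (21, 3, 8), (8, 30, 14), (8, 30, 40)}
Projecting to D, A: {(14, 30), (40, 30), (8, 20), (8, 3)}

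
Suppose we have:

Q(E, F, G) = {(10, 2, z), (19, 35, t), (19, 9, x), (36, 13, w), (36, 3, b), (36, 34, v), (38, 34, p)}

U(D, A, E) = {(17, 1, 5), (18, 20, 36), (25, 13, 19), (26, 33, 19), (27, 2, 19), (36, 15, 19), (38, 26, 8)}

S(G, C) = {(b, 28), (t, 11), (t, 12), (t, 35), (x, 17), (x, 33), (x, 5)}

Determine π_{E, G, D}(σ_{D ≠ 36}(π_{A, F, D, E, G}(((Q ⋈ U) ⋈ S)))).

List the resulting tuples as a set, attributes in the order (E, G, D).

Joining Q and U on E yields {(19, 35, t, 25, 13), (19, 35, t, 26, 33), (19, 35, t, 27, 2), (19, 35, t, 36, 15), (19, 9, x, 25, 13), (19, 9, x, 26, 33), (19, 9, x, 27, 2), (19, 9, x, 36, 15), (36, 13, w, 18, 20), (36, 3, b, 18, 20), (36, 34, v, 18, 20)}.
Joining (Q ⋈ U) and S on G yields {(19, 35, t, 25, 13, 11), (19, 35, t, 25, 13, 12), (19, 35, t, 25, 13, 35), (19, 35, t, 26, 33, 11), (19, 35, t, 26, 33, 12), (19, 35, t, 26, 33, 35), (19, 35, t, 27, 2, 11), (19, 35, t, 27, 2, 12), (19, 35, t, 27, 2, 35), (19, 35, t, 36, 15, 11), (19, 35, t, 36, 15, 12), (19, 35, t, 36, 15, 35), (19, 9, x, 25, 13, 17), (19, 9, x, 25, 13, 33), (19, 9, x, 25, 13, 5), (19, 9, x, 26, 33, 17), (19, 9, x, 26, 33, 33), (19, 9, x, 26, 33, 5), (19, 9, x, 27, 2, 17), (19, 9, x, 27, 2, 33), (19, 9, x, 27, 2, 5), (19, 9, x, 36, 15, 17), (19, 9, x, 36, 15, 33), (19, 9, x, 36, 15, 5), (36, 3, b, 18, 20, 28)}.
π[A, F, D, E, G]: project onto (A, F, D, E, G) (16 duplicate(s) eliminated) → {(13, 35, 25, 19, t), (13, 9, 25, 19, x), (15, 35, 36, 19, t), (15, 9, 36, 19, x), (2, 35, 27, 19, t), (2, 9, 27, 19, x), (20, 3, 18, 36, b), (33, 35, 26, 19, t), (33, 9, 26, 19, x)}
Filtering on D ≠ 36 leaves {(13, 35, 25, 19, t), (13, 9, 25, 19, x), (2, 35, 27, 19, t), (2, 9, 27, 19, x), (20, 3, 18, 36, b), (33, 35, 26, 19, t), (33, 9, 26, 19, x)}.
π[E, G, D]: project onto (E, G, D) → {(19, t, 25), (19, t, 26), (19, t, 27), (19, x, 25), (19, x, 26), (19, x, 27), (36, b, 18)}

{(19, t, 25), (19, t, 26), (19, t, 27), (19, x, 25), (19, x, 26), (19, x, 27), (36, b, 18)}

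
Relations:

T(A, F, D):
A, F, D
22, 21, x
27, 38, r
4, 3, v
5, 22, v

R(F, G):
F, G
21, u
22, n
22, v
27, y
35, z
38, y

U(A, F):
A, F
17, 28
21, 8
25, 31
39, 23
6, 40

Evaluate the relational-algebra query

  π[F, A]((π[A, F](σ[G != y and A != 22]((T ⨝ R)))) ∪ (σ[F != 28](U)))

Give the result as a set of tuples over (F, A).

{(22, 5), (23, 39), (31, 25), (40, 6), (8, 21)}

T ⋈ R (natural join on F): {(22, 21, x, u), (27, 38, r, y), (5, 22, v, n), (5, 22, v, v)}
σ[G != y and A != 22]: keep tuples satisfying G != y and A != 22 → {(5, 22, v, n), (5, 22, v, v)}
π[A, F]: project onto (A, F) (1 duplicate(s) eliminated) → {(5, 22)}
σ[F != 28]: keep tuples satisfying F != 28 → {(21, 8), (25, 31), (39, 23), (6, 40)}
Set union of the two operands is {(21, 8), (25, 31), (39, 23), (5, 22), (6, 40)}.
π[F, A]: project onto (F, A) → {(22, 5), (23, 39), (31, 25), (40, 6), (8, 21)}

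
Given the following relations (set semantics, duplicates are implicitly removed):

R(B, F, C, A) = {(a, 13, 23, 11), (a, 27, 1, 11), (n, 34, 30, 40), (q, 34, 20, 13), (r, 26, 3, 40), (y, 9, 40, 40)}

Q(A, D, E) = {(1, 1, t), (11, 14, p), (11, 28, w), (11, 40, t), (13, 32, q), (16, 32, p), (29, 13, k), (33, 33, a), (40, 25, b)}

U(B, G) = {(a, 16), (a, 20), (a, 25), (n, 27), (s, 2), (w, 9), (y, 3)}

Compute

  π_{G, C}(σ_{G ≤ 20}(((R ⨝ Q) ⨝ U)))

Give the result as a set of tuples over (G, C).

Natural join on A: {(a, 13, 23, 11, 14, p), (a, 13, 23, 11, 28, w), (a, 13, 23, 11, 40, t), (a, 27, 1, 11, 14, p), (a, 27, 1, 11, 28, w), (a, 27, 1, 11, 40, t), (n, 34, 30, 40, 25, b), (q, 34, 20, 13, 32, q), (r, 26, 3, 40, 25, b), (y, 9, 40, 40, 25, b)}
Natural join on B: {(a, 13, 23, 11, 14, p, 16), (a, 13, 23, 11, 14, p, 20), (a, 13, 23, 11, 14, p, 25), (a, 13, 23, 11, 28, w, 16), (a, 13, 23, 11, 28, w, 20), (a, 13, 23, 11, 28, w, 25), (a, 13, 23, 11, 40, t, 16), (a, 13, 23, 11, 40, t, 20), (a, 13, 23, 11, 40, t, 25), (a, 27, 1, 11, 14, p, 16), (a, 27, 1, 11, 14, p, 20), (a, 27, 1, 11, 14, p, 25), (a, 27, 1, 11, 28, w, 16), (a, 27, 1, 11, 28, w, 20), (a, 27, 1, 11, 28, w, 25), (a, 27, 1, 11, 40, t, 16), (a, 27, 1, 11, 40, t, 20), (a, 27, 1, 11, 40, t, 25), (n, 34, 30, 40, 25, b, 27), (y, 9, 40, 40, 25, b, 3)}
Filtering on G ≤ 20 leaves {(a, 13, 23, 11, 14, p, 16), (a, 13, 23, 11, 14, p, 20), (a, 13, 23, 11, 28, w, 16), (a, 13, 23, 11, 28, w, 20), (a, 13, 23, 11, 40, t, 16), (a, 13, 23, 11, 40, t, 20), (a, 27, 1, 11, 14, p, 16), (a, 27, 1, 11, 14, p, 20), (a, 27, 1, 11, 28, w, 16), (a, 27, 1, 11, 28, w, 20), (a, 27, 1, 11, 40, t, 16), (a, 27, 1, 11, 40, t, 20), (y, 9, 40, 40, 25, b, 3)}.
Projecting to G, C (8 duplicate(s) eliminated): {(16, 1), (16, 23), (20, 1), (20, 23), (3, 40)}

{(16, 1), (16, 23), (20, 1), (20, 23), (3, 40)}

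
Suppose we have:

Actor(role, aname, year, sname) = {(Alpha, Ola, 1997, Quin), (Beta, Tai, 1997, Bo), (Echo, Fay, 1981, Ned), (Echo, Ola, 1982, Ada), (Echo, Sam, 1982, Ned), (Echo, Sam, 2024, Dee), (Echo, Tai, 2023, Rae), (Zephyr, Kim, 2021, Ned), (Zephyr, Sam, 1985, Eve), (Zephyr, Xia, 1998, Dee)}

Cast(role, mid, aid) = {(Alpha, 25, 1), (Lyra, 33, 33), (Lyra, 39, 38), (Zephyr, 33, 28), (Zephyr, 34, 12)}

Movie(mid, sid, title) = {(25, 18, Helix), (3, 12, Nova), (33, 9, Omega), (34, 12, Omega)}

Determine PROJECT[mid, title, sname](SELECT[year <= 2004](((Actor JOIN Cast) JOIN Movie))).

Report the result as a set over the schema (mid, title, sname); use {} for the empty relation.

{(25, Helix, Quin), (33, Omega, Dee), (33, Omega, Eve), (34, Omega, Dee), (34, Omega, Eve)}

Actor ⋈ Cast (natural join on role): {(Alpha, Ola, 1997, Quin, 25, 1), (Zephyr, Kim, 2021, Ned, 33, 28), (Zephyr, Kim, 2021, Ned, 34, 12), (Zephyr, Sam, 1985, Eve, 33, 28), (Zephyr, Sam, 1985, Eve, 34, 12), (Zephyr, Xia, 1998, Dee, 33, 28), (Zephyr, Xia, 1998, Dee, 34, 12)}
(Actor JOIN Cast) ⋈ Movie (natural join on mid): {(Alpha, Ola, 1997, Quin, 25, 1, 18, Helix), (Zephyr, Kim, 2021, Ned, 33, 28, 9, Omega), (Zephyr, Kim, 2021, Ned, 34, 12, 12, Omega), (Zephyr, Sam, 1985, Eve, 33, 28, 9, Omega), (Zephyr, Sam, 1985, Eve, 34, 12, 12, Omega), (Zephyr, Xia, 1998, Dee, 33, 28, 9, Omega), (Zephyr, Xia, 1998, Dee, 34, 12, 12, Omega)}
Filtering on year <= 2004 leaves {(Alpha, Ola, 1997, Quin, 25, 1, 18, Helix), (Zephyr, Sam, 1985, Eve, 33, 28, 9, Omega), (Zephyr, Sam, 1985, Eve, 34, 12, 12, Omega), (Zephyr, Xia, 1998, Dee, 33, 28, 9, Omega), (Zephyr, Xia, 1998, Dee, 34, 12, 12, Omega)}.
Keep only column(s) mid, title, sname: {(25, Helix, Quin), (33, Omega, Dee), (33, Omega, Eve), (34, Omega, Dee), (34, Omega, Eve)}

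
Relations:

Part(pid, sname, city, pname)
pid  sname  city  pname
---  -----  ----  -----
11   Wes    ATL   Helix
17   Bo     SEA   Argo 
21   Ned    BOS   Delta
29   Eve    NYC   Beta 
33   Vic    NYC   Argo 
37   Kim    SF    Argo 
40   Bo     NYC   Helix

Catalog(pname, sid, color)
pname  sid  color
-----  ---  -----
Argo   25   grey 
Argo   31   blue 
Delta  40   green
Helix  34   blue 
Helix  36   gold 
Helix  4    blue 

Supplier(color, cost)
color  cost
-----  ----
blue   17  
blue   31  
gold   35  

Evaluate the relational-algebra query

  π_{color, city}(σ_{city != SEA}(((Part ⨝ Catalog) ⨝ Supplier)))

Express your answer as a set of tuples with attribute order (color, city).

{(blue, ATL), (blue, NYC), (blue, SF), (gold, ATL), (gold, NYC)}

Natural join on pname: {(11, Wes, ATL, Helix, 34, blue), (11, Wes, ATL, Helix, 36, gold), (11, Wes, ATL, Helix, 4, blue), (17, Bo, SEA, Argo, 25, grey), (17, Bo, SEA, Argo, 31, blue), (21, Ned, BOS, Delta, 40, green), (33, Vic, NYC, Argo, 25, grey), (33, Vic, NYC, Argo, 31, blue), (37, Kim, SF, Argo, 25, grey), (37, Kim, SF, Argo, 31, blue), (40, Bo, NYC, Helix, 34, blue), (40, Bo, NYC, Helix, 36, gold), (40, Bo, NYC, Helix, 4, blue)}
Natural join on color: {(11, Wes, ATL, Helix, 34, blue, 17), (11, Wes, ATL, Helix, 34, blue, 31), (11, Wes, ATL, Helix, 36, gold, 35), (11, Wes, ATL, Helix, 4, blue, 17), (11, Wes, ATL, Helix, 4, blue, 31), (17, Bo, SEA, Argo, 31, blue, 17), (17, Bo, SEA, Argo, 31, blue, 31), (33, Vic, NYC, Argo, 31, blue, 17), (33, Vic, NYC, Argo, 31, blue, 31), (37, Kim, SF, Argo, 31, blue, 17), (37, Kim, SF, Argo, 31, blue, 31), (40, Bo, NYC, Helix, 34, blue, 17), (40, Bo, NYC, Helix, 34, blue, 31), (40, Bo, NYC, Helix, 36, gold, 35), (40, Bo, NYC, Helix, 4, blue, 17), (40, Bo, NYC, Helix, 4, blue, 31)}
σ[city != SEA]: keep tuples satisfying city != SEA → {(11, Wes, ATL, Helix, 34, blue, 17), (11, Wes, ATL, Helix, 34, blue, 31), (11, Wes, ATL, Helix, 36, gold, 35), (11, Wes, ATL, Helix, 4, blue, 17), (11, Wes, ATL, Helix, 4, blue, 31), (33, Vic, NYC, Argo, 31, blue, 17), (33, Vic, NYC, Argo, 31, blue, 31), (37, Kim, SF, Argo, 31, blue, 17), (37, Kim, SF, Argo, 31, blue, 31), (40, Bo, NYC, Helix, 34, blue, 17), (40, Bo, NYC, Helix, 34, blue, 31), (40, Bo, NYC, Helix, 36, gold, 35), (40, Bo, NYC, Helix, 4, blue, 17), (40, Bo, NYC, Helix, 4, blue, 31)}
π[color, city]: project onto (color, city) (9 duplicate(s) eliminated) → {(blue, ATL), (blue, NYC), (blue, SF), (gold, ATL), (gold, NYC)}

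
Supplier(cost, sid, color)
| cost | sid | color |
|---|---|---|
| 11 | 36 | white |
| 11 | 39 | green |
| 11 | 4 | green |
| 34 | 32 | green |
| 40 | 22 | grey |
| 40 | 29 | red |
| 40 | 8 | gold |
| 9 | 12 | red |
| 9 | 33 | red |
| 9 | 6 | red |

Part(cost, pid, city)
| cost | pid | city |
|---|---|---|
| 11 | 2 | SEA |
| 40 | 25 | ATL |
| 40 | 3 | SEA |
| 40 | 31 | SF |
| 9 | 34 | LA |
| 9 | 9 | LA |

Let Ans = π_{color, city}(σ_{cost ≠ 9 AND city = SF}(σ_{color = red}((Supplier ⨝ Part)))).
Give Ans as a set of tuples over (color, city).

{(red, SF)}

Natural join on cost: {(11, 36, white, 2, SEA), (11, 39, green, 2, SEA), (11, 4, green, 2, SEA), (40, 22, grey, 25, ATL), (40, 22, grey, 3, SEA), (40, 22, grey, 31, SF), (40, 29, red, 25, ATL), (40, 29, red, 3, SEA), (40, 29, red, 31, SF), (40, 8, gold, 25, ATL), (40, 8, gold, 3, SEA), (40, 8, gold, 31, SF), (9, 12, red, 34, LA), (9, 12, red, 9, LA), (9, 33, red, 34, LA), (9, 33, red, 9, LA), (9, 6, red, 34, LA), (9, 6, red, 9, LA)}
Filtering on color = red leaves {(40, 29, red, 25, ATL), (40, 29, red, 3, SEA), (40, 29, red, 31, SF), (9, 12, red, 34, LA), (9, 12, red, 9, LA), (9, 33, red, 34, LA), (9, 33, red, 9, LA), (9, 6, red, 34, LA), (9, 6, red, 9, LA)}.
Filtering on cost ≠ 9 AND city = SF leaves {(40, 29, red, 31, SF)}.
π[color, city]: project onto (color, city) → {(red, SF)}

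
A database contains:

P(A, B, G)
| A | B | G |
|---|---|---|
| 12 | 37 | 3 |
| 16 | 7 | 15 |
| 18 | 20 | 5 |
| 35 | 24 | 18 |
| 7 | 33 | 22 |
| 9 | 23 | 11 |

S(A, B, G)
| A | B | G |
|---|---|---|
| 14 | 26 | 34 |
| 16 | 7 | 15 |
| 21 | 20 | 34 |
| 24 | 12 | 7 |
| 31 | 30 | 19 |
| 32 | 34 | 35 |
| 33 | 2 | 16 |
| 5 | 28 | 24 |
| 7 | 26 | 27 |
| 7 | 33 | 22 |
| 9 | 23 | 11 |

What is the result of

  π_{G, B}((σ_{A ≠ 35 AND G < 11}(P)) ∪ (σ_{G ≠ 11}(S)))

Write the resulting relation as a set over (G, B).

{(15, 7), (16, 2), (19, 30), (22, 33), (24, 28), (27, 26), (3, 37), (34, 20), (34, 26), (35, 34), (5, 20), (7, 12)}

Filtering on A ≠ 35 AND G < 11 leaves {(12, 37, 3), (18, 20, 5)}.
Filtering on G ≠ 11 leaves {(14, 26, 34), (16, 7, 15), (21, 20, 34), (24, 12, 7), (31, 30, 19), (32, 34, 35), (33, 2, 16), (5, 28, 24), (7, 26, 27), (7, 33, 22)}.
Union: {(12, 37, 3), (18, 20, 5)} with {(14, 26, 34), (16, 7, 15), (21, 20, 34), (24, 12, 7), (31, 30, 19), (32, 34, 35), (33, 2, 16), (5, 28, 24), (7, 26, 27), (7, 33, 22)} → {(12, 37, 3), (14, 26, 34), (16, 7, 15), (18, 20, 5), (21, 20, 34), (24, 12, 7), (31, 30, 19), (32, 34, 35), (33, 2, 16), (5, 28, 24), (7, 26, 27), (7, 33, 22)}
π_{G, B} gives {(15, 7), (16, 2), (19, 30), (22, 33), (24, 28), (27, 26), (3, 37), (34, 20), (34, 26), (35, 34), (5, 20), (7, 12)}.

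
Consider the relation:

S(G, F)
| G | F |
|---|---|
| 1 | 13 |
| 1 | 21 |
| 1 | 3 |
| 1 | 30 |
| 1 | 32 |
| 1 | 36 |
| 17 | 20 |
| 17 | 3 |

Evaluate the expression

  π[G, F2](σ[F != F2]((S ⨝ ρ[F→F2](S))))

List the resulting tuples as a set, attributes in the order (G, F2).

ρ[F→F2]: schema becomes (G, F2); tuples unchanged.
S ⋈ ρ[F→F2](S) (natural join on G): {(1, 13, 13), (1, 13, 21), (1, 13, 3), (1, 13, 30), (1, 13, 32), (1, 13, 36), (1, 21, 13), (1, 21, 21), (1, 21, 3), (1, 21, 30), (1, 21, 32), (1, 21, 36), (1, 3, 13), (1, 3, 21), (1, 3, 3), (1, 3, 30), (1, 3, 32), (1, 3, 36), (1, 30, 13), (1, 30, 21), (1, 30, 3), (1, 30, 30), (1, 30, 32), (1, 30, 36), (1, 32, 13), (1, 32, 21), (1, 32, 3), (1, 32, 30), (1, 32, 32), (1, 32, 36), (1, 36, 13), (1, 36, 21), (1, 36, 3), (1, 36, 30), (1, 36, 32), (1, 36, 36), (17, 20, 20), (17, 20, 3), (17, 3, 20), (17, 3, 3)}
Selection F != F2: {(1, 13, 21), (1, 13, 3), (1, 13, 30), (1, 13, 32), (1, 13, 36), (1, 21, 13), (1, 21, 3), (1, 21, 30), (1, 21, 32), (1, 21, 36), (1, 3, 13), (1, 3, 21), (1, 3, 30), (1, 3, 32), (1, 3, 36), (1, 30, 13), (1, 30, 21), (1, 30, 3), (1, 30, 32), (1, 30, 36), (1, 32, 13), (1, 32, 21), (1, 32, 3), (1, 32, 30), (1, 32, 36), (1, 36, 13), (1, 36, 21), (1, 36, 3), (1, 36, 30), (1, 36, 32), (17, 20, 3), (17, 3, 20)}
π_{G, F2} gives {(1, 13), (1, 21), (1, 3), (1, 30), (1, 32), (1, 36), (17, 20), (17, 3)} (24 duplicate(s) eliminated).

{(1, 13), (1, 21), (1, 3), (1, 30), (1, 32), (1, 36), (17, 20), (17, 3)}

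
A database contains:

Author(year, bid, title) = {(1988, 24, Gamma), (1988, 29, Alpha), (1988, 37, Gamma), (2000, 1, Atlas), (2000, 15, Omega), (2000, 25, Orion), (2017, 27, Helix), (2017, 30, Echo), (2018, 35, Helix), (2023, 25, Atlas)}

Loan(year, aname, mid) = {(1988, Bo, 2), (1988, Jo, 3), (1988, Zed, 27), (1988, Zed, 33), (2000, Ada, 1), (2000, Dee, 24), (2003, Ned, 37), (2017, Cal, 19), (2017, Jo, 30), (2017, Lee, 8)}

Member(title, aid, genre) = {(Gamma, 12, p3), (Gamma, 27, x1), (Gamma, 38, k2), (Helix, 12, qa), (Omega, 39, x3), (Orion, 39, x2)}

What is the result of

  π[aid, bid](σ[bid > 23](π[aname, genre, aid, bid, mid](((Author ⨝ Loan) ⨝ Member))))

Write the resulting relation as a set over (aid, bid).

{(12, 24), (12, 27), (12, 37), (27, 24), (27, 37), (38, 24), (38, 37), (39, 25)}

Author ⋈ Loan (natural join on year): {(1988, 24, Gamma, Bo, 2), (1988, 24, Gamma, Jo, 3), (1988, 24, Gamma, Zed, 27), (1988, 24, Gamma, Zed, 33), (1988, 29, Alpha, Bo, 2), (1988, 29, Alpha, Jo, 3), (1988, 29, Alpha, Zed, 27), (1988, 29, Alpha, Zed, 33), (1988, 37, Gamma, Bo, 2), (1988, 37, Gamma, Jo, 3), (1988, 37, Gamma, Zed, 27), (1988, 37, Gamma, Zed, 33), (2000, 1, Atlas, Ada, 1), (2000, 1, Atlas, Dee, 24), (2000, 15, Omega, Ada, 1), (2000, 15, Omega, Dee, 24), (2000, 25, Orion, Ada, 1), (2000, 25, Orion, Dee, 24), (2017, 27, Helix, Cal, 19), (2017, 27, Helix, Jo, 30), (2017, 27, Helix, Lee, 8), (2017, 30, Echo, Cal, 19), (2017, 30, Echo, Jo, 30), (2017, 30, Echo, Lee, 8)}
(Author ⨝ Loan) ⋈ Member (natural join on title): {(1988, 24, Gamma, Bo, 2, 12, p3), (1988, 24, Gamma, Bo, 2, 27, x1), (1988, 24, Gamma, Bo, 2, 38, k2), (1988, 24, Gamma, Jo, 3, 12, p3), (1988, 24, Gamma, Jo, 3, 27, x1), (1988, 24, Gamma, Jo, 3, 38, k2), (1988, 24, Gamma, Zed, 27, 12, p3), (1988, 24, Gamma, Zed, 27, 27, x1), (1988, 24, Gamma, Zed, 27, 38, k2), (1988, 24, Gamma, Zed, 33, 12, p3), (1988, 24, Gamma, Zed, 33, 27, x1), (1988, 24, Gamma, Zed, 33, 38, k2), (1988, 37, Gamma, Bo, 2, 12, p3), (1988, 37, Gamma, Bo, 2, 27, x1), (1988, 37, Gamma, Bo, 2, 38, k2), (1988, 37, Gamma, Jo, 3, 12, p3), (1988, 37, Gamma, Jo, 3, 27, x1), (1988, 37, Gamma, Jo, 3, 38, k2), (1988, 37, Gamma, Zed, 27, 12, p3), (1988, 37, Gamma, Zed, 27, 27, x1), (1988, 37, Gamma, Zed, 27, 38, k2), (1988, 37, Gamma, Zed, 33, 12, p3), (1988, 37, Gamma, Zed, 33, 27, x1), (1988, 37, Gamma, Zed, 33, 38, k2), (2000, 15, Omega, Ada, 1, 39, x3), (2000, 15, Omega, Dee, 24, 39, x3), (2000, 25, Orion, Ada, 1, 39, x2), (2000, 25, Orion, Dee, 24, 39, x2), (2017, 27, Helix, Cal, 19, 12, qa), (2017, 27, Helix, Jo, 30, 12, qa), (2017, 27, Helix, Lee, 8, 12, qa)}
Projecting to aname, genre, aid, bid, mid: {(Ada, x2, 39, 25, 1), (Ada, x3, 39, 15, 1), (Bo, k2, 38, 24, 2), (Bo, k2, 38, 37, 2), (Bo, p3, 12, 24, 2), (Bo, p3, 12, 37, 2), (Bo, x1, 27, 24, 2), (Bo, x1, 27, 37, 2), (Cal, qa, 12, 27, 19), (Dee, x2, 39, 25, 24), (Dee, x3, 39, 15, 24), (Jo, k2, 38, 24, 3), (Jo, k2, 38, 37, 3), (Jo, p3, 12, 24, 3), (Jo, p3, 12, 37, 3), (Jo, qa, 12, 27, 30), (Jo, x1, 27, 24, 3), (Jo, x1, 27, 37, 3), (Lee, qa, 12, 27, 8), (Zed, k2, 38, 24, 27), (Zed, k2, 38, 24, 33), (Zed, k2, 38, 37, 27), (Zed, k2, 38, 37, 33), (Zed, p3, 12, 24, 27), (Zed, p3, 12, 24, 33), (Zed, p3, 12, 37, 27), (Zed, p3, 12, 37, 33), (Zed, x1, 27, 24, 27), (Zed, x1, 27, 24, 33), (Zed, x1, 27, 37, 27), (Zed, x1, 27, 37, 33)}
Filtering on bid > 23 leaves {(Ada, x2, 39, 25, 1), (Bo, k2, 38, 24, 2), (Bo, k2, 38, 37, 2), (Bo, p3, 12, 24, 2), (Bo, p3, 12, 37, 2), (Bo, x1, 27, 24, 2), (Bo, x1, 27, 37, 2), (Cal, qa, 12, 27, 19), (Dee, x2, 39, 25, 24), (Jo, k2, 38, 24, 3), (Jo, k2, 38, 37, 3), (Jo, p3, 12, 24, 3), (Jo, p3, 12, 37, 3), (Jo, qa, 12, 27, 30), (Jo, x1, 27, 24, 3), (Jo, x1, 27, 37, 3), (Lee, qa, 12, 27, 8), (Zed, k2, 38, 24, 27), (Zed, k2, 38, 24, 33), (Zed, k2, 38, 37, 27), (Zed, k2, 38, 37, 33), (Zed, p3, 12, 24, 27), (Zed, p3, 12, 24, 33), (Zed, p3, 12, 37, 27), (Zed, p3, 12, 37, 33), (Zed, x1, 27, 24, 27), (Zed, x1, 27, 24, 33), (Zed, x1, 27, 37, 27), (Zed, x1, 27, 37, 33)}.
Projecting to aid, bid (21 duplicate(s) eliminated): {(12, 24), (12, 27), (12, 37), (27, 24), (27, 37), (38, 24), (38, 37), (39, 25)}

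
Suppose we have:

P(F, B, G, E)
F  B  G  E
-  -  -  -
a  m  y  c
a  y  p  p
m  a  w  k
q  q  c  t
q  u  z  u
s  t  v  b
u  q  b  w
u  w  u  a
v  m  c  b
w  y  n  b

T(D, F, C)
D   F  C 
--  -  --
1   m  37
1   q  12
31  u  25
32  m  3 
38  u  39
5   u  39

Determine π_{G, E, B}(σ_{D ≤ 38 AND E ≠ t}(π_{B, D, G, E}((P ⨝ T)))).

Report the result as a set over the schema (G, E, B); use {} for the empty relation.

Natural join on F: {(m, a, w, k, 1, 37), (m, a, w, k, 32, 3), (q, q, c, t, 1, 12), (q, u, z, u, 1, 12), (u, q, b, w, 31, 25), (u, q, b, w, 38, 39), (u, q, b, w, 5, 39), (u, w, u, a, 31, 25), (u, w, u, a, 38, 39), (u, w, u, a, 5, 39)}
Projecting to B, D, G, E: {(a, 1, w, k), (a, 32, w, k), (q, 1, c, t), (q, 31, b, w), (q, 38, b, w), (q, 5, b, w), (u, 1, z, u), (w, 31, u, a), (w, 38, u, a), (w, 5, u, a)}
Filtering on D ≤ 38 AND E ≠ t leaves {(a, 1, w, k), (a, 32, w, k), (q, 31, b, w), (q, 38, b, w), (q, 5, b, w), (u, 1, z, u), (w, 31, u, a), (w, 38, u, a), (w, 5, u, a)}.
Projecting to G, E, B (5 duplicate(s) eliminated): {(b, w, q), (u, a, w), (w, k, a), (z, u, u)}

{(b, w, q), (u, a, w), (w, k, a), (z, u, u)}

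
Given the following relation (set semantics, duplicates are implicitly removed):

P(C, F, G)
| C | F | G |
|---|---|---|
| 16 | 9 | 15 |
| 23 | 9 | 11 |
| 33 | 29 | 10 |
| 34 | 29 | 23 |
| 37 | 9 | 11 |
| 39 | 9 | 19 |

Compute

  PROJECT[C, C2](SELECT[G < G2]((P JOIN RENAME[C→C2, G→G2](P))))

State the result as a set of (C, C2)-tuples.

ρ[C→C2, G→G2]: schema becomes (C2, F, G2); tuples unchanged.
Joining P and RENAME[C→C2, G→G2](P) on F yields {(16, 9, 15, 16, 15), (16, 9, 15, 23, 11), (16, 9, 15, 37, 11), (16, 9, 15, 39, 19), (23, 9, 11, 16, 15), (23, 9, 11, 23, 11), (23, 9, 11, 37, 11), (23, 9, 11, 39, 19), (33, 29, 10, 33, 10), (33, 29, 10, 34, 23), (34, 29, 23, 33, 10), (34, 29, 23, 34, 23), (37, 9, 11, 16, 15), (37, 9, 11, 23, 11), (37, 9, 11, 37, 11), (37, 9, 11, 39, 19), (39, 9, 19, 16, 15), (39, 9, 19, 23, 11), (39, 9, 19, 37, 11), (39, 9, 19, 39, 19)}.
Selection G < G2: {(16, 9, 15, 39, 19), (23, 9, 11, 16, 15), (23, 9, 11, 39, 19), (33, 29, 10, 34, 23), (37, 9, 11, 16, 15), (37, 9, 11, 39, 19)}
π[C, C2]: project onto (C, C2) → {(16, 39), (23, 16), (23, 39), (33, 34), (37, 16), (37, 39)}

{(16, 39), (23, 16), (23, 39), (33, 34), (37, 16), (37, 39)}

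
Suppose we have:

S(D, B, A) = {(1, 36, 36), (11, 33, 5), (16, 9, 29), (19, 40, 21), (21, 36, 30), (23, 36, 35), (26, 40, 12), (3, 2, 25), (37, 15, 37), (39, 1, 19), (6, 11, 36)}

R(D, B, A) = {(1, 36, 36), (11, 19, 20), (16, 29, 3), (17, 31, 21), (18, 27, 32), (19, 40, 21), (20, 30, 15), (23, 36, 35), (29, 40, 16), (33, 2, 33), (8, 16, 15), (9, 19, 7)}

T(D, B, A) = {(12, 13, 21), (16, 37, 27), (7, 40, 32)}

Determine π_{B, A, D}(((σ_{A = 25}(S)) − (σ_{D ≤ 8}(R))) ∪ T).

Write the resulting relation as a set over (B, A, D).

{(13, 21, 12), (2, 25, 3), (37, 27, 16), (40, 32, 7)}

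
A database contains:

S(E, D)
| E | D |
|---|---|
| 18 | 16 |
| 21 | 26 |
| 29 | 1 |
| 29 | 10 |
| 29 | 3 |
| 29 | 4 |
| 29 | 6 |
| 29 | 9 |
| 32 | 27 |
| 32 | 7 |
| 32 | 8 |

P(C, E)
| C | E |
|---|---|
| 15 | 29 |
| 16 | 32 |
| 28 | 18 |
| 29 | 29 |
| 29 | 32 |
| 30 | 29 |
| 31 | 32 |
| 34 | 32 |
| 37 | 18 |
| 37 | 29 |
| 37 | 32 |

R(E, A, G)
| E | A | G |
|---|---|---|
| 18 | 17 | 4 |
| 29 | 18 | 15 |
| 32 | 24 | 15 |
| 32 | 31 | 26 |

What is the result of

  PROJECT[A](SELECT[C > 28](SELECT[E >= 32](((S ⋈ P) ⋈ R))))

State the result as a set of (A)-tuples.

Natural join on E: {(18, 16, 28), (18, 16, 37), (29, 1, 15), (29, 1, 29), (29, 1, 30), (29, 1, 37), (29, 10, 15), (29, 10, 29), (29, 10, 30), (29, 10, 37), (29, 3, 15), (29, 3, 29), (29, 3, 30), (29, 3, 37), (29, 4, 15), (29, 4, 29), (29, 4, 30), (29, 4, 37), (29, 6, 15), (29, 6, 29), (29, 6, 30), (29, 6, 37), (29, 9, 15), (29, 9, 29), (29, 9, 30), (29, 9, 37), (32, 27, 16), (32, 27, 29), (32, 27, 31), (32, 27, 34), (32, 27, 37), (32, 7, 16), (32, 7, 29), (32, 7, 31), (32, 7, 34), (32, 7, 37), (32, 8, 16), (32, 8, 29), (32, 8, 31), (32, 8, 34), (32, 8, 37)}
Natural join on E: {(18, 16, 28, 17, 4), (18, 16, 37, 17, 4), (29, 1, 15, 18, 15), (29, 1, 29, 18, 15), (29, 1, 30, 18, 15), (29, 1, 37, 18, 15), (29, 10, 15, 18, 15), (29, 10, 29, 18, 15), (29, 10, 30, 18, 15), (29, 10, 37, 18, 15), (29, 3, 15, 18, 15), (29, 3, 29, 18, 15), (29, 3, 30, 18, 15), (29, 3, 37, 18, 15), (29, 4, 15, 18, 15), (29, 4, 29, 18, 15), (29, 4, 30, 18, 15), (29, 4, 37, 18, 15), (29, 6, 15, 18, 15), (29, 6, 29, 18, 15), (29, 6, 30, 18, 15), (29, 6, 37, 18, 15), (29, 9, 15, 18, 15), (29, 9, 29, 18, 15), (29, 9, 30, 18, 15), (29, 9, 37, 18, 15), (32, 27, 16, 24, 15), (32, 27, 16, 31, 26), (32, 27, 29, 24, 15), (32, 27, 29, 31, 26), (32, 27, 31, 24, 15), (32, 27, 31, 31, 26), (32, 27, 34, 24, 15), (32, 27, 34, 31, 26), (32, 27, 37, 24, 15), (32, 27, 37, 31, 26), (32, 7, 16, 24, 15), (32, 7, 16, 31, 26), (32, 7, 29, 24, 15), (32, 7, 29, 31, 26), (32, 7, 31, 24, 15), (32, 7, 31, 31, 26), (32, 7, 34, 24, 15), (32, 7, 34, 31, 26), (32, 7, 37, 24, 15), (32, 7, 37, 31, 26), (32, 8, 16, 24, 15), (32, 8, 16, 31, 26), (32, 8, 29, 24, 15), (32, 8, 29, 31, 26), (32, 8, 31, 24, 15), (32, 8, 31, 31, 26), (32, 8, 34, 24, 15), (32, 8, 34, 31, 26), (32, 8, 37, 24, 15), (32, 8, 37, 31, 26)}
Apply σ_{E >= 32}; surviving tuples: {(32, 27, 16, 24, 15), (32, 27, 16, 31, 26), (32, 27, 29, 24, 15), (32, 27, 29, 31, 26), (32, 27, 31, 24, 15), (32, 27, 31, 31, 26), (32, 27, 34, 24, 15), (32, 27, 34, 31, 26), (32, 27, 37, 24, 15), (32, 27, 37, 31, 26), (32, 7, 16, 24, 15), (32, 7, 16, 31, 26), (32, 7, 29, 24, 15), (32, 7, 29, 31, 26), (32, 7, 31, 24, 15), (32, 7, 31, 31, 26), (32, 7, 34, 24, 15), (32, 7, 34, 31, 26), (32, 7, 37, 24, 15), (32, 7, 37, 31, 26), (32, 8, 16, 24, 15), (32, 8, 16, 31, 26), (32, 8, 29, 24, 15), (32, 8, 29, 31, 26), (32, 8, 31, 24, 15), (32, 8, 31, 31, 26), (32, 8, 34, 24, 15), (32, 8, 34, 31, 26), (32, 8, 37, 24, 15), (32, 8, 37, 31, 26)}
Apply σ_{C > 28}; surviving tuples: {(32, 27, 29, 24, 15), (32, 27, 29, 31, 26), (32, 27, 31, 24, 15), (32, 27, 31, 31, 26), (32, 27, 34, 24, 15), (32, 27, 34, 31, 26), (32, 27, 37, 24, 15), (32, 27, 37, 31, 26), (32, 7, 29, 24, 15), (32, 7, 29, 31, 26), (32, 7, 31, 24, 15), (32, 7, 31, 31, 26), (32, 7, 34, 24, 15), (32, 7, 34, 31, 26), (32, 7, 37, 24, 15), (32, 7, 37, 31, 26), (32, 8, 29, 24, 15), (32, 8, 29, 31, 26), (32, 8, 31, 24, 15), (32, 8, 31, 31, 26), (32, 8, 34, 24, 15), (32, 8, 34, 31, 26), (32, 8, 37, 24, 15), (32, 8, 37, 31, 26)}
Projecting to A (22 duplicate(s) eliminated): {24, 31}

{24, 31}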